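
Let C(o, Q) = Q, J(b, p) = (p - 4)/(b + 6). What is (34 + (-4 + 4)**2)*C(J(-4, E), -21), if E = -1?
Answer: -714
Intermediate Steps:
J(b, p) = (-4 + p)/(6 + b)
(34 + (-4 + 4)**2)*C(J(-4, E), -21) = (34 + (-4 + 4)**2)*(-21) = (34 + 0**2)*(-21) = (34 + 0)*(-21) = 34*(-21) = -714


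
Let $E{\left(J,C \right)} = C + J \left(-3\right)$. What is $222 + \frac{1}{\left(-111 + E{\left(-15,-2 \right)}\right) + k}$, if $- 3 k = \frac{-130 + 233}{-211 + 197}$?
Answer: $\frac{611124}{2753} \approx 221.98$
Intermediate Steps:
$E{\left(J,C \right)} = C - 3 J$
$k = \frac{103}{42}$ ($k = - \frac{\left(-130 + 233\right) \frac{1}{-211 + 197}}{3} = - \frac{103 \frac{1}{-14}}{3} = - \frac{103 \left(- \frac{1}{14}\right)}{3} = \left(- \frac{1}{3}\right) \left(- \frac{103}{14}\right) = \frac{103}{42} \approx 2.4524$)
$222 + \frac{1}{\left(-111 + E{\left(-15,-2 \right)}\right) + k} = 222 + \frac{1}{\left(-111 - -43\right) + \frac{103}{42}} = 222 + \frac{1}{\left(-111 + \left(-2 + 45\right)\right) + \frac{103}{42}} = 222 + \frac{1}{\left(-111 + 43\right) + \frac{103}{42}} = 222 + \frac{1}{-68 + \frac{103}{42}} = 222 + \frac{1}{- \frac{2753}{42}} = 222 - \frac{42}{2753} = \frac{611124}{2753}$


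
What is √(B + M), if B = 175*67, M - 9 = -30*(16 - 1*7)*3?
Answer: 2*√2731 ≈ 104.52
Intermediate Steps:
M = -801 (M = 9 - 30*(16 - 1*7)*3 = 9 - 30*(16 - 7)*3 = 9 - 30*9*3 = 9 - 270*3 = 9 - 810 = -801)
B = 11725
√(B + M) = √(11725 - 801) = √10924 = 2*√2731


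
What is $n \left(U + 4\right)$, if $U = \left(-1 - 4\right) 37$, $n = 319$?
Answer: $-57739$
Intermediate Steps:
$U = -185$ ($U = \left(-5\right) 37 = -185$)
$n \left(U + 4\right) = 319 \left(-185 + 4\right) = 319 \left(-181\right) = -57739$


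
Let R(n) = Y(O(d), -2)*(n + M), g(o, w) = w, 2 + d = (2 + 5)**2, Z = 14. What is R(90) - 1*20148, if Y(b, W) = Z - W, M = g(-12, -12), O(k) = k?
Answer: -18900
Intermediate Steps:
d = 47 (d = -2 + (2 + 5)**2 = -2 + 7**2 = -2 + 49 = 47)
M = -12
Y(b, W) = 14 - W
R(n) = -192 + 16*n (R(n) = (14 - 1*(-2))*(n - 12) = (14 + 2)*(-12 + n) = 16*(-12 + n) = -192 + 16*n)
R(90) - 1*20148 = (-192 + 16*90) - 1*20148 = (-192 + 1440) - 20148 = 1248 - 20148 = -18900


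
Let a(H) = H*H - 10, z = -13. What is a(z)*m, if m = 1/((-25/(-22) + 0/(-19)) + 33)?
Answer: 3498/751 ≈ 4.6578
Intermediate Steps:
a(H) = -10 + H² (a(H) = H² - 10 = -10 + H²)
m = 22/751 (m = 1/((-25*(-1/22) + 0*(-1/19)) + 33) = 1/((25/22 + 0) + 33) = 1/(25/22 + 33) = 1/(751/22) = 22/751 ≈ 0.029294)
a(z)*m = (-10 + (-13)²)*(22/751) = (-10 + 169)*(22/751) = 159*(22/751) = 3498/751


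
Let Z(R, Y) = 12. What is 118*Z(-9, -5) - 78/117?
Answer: 4246/3 ≈ 1415.3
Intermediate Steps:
118*Z(-9, -5) - 78/117 = 118*12 - 78/117 = 1416 - 78*1/117 = 1416 - ⅔ = 4246/3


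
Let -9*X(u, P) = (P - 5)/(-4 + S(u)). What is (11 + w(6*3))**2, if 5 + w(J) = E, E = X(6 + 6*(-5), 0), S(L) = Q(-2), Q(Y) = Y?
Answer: 101761/2916 ≈ 34.897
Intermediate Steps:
S(L) = -2
X(u, P) = -5/54 + P/54 (X(u, P) = -(P - 5)/(9*(-4 - 2)) = -(-5 + P)/(9*(-6)) = -(-5 + P)*(-1)/(9*6) = -(5/6 - P/6)/9 = -5/54 + P/54)
E = -5/54 (E = -5/54 + (1/54)*0 = -5/54 + 0 = -5/54 ≈ -0.092593)
w(J) = -275/54 (w(J) = -5 - 5/54 = -275/54)
(11 + w(6*3))**2 = (11 - 275/54)**2 = (319/54)**2 = 101761/2916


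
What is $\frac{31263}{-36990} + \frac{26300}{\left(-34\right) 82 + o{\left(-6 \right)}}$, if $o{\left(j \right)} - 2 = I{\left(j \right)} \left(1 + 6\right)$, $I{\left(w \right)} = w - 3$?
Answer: $- \frac{353968429}{35128170} \approx -10.076$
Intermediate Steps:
$I{\left(w \right)} = -3 + w$ ($I{\left(w \right)} = w - 3 = -3 + w$)
$o{\left(j \right)} = -19 + 7 j$ ($o{\left(j \right)} = 2 + \left(-3 + j\right) \left(1 + 6\right) = 2 + \left(-3 + j\right) 7 = 2 + \left(-21 + 7 j\right) = -19 + 7 j$)
$\frac{31263}{-36990} + \frac{26300}{\left(-34\right) 82 + o{\left(-6 \right)}} = \frac{31263}{-36990} + \frac{26300}{\left(-34\right) 82 + \left(-19 + 7 \left(-6\right)\right)} = 31263 \left(- \frac{1}{36990}\right) + \frac{26300}{-2788 - 61} = - \frac{10421}{12330} + \frac{26300}{-2788 - 61} = - \frac{10421}{12330} + \frac{26300}{-2849} = - \frac{10421}{12330} + 26300 \left(- \frac{1}{2849}\right) = - \frac{10421}{12330} - \frac{26300}{2849} = - \frac{353968429}{35128170}$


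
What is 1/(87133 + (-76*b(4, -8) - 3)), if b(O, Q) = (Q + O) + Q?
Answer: 1/88042 ≈ 1.1358e-5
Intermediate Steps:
b(O, Q) = O + 2*Q (b(O, Q) = (O + Q) + Q = O + 2*Q)
1/(87133 + (-76*b(4, -8) - 3)) = 1/(87133 + (-76*(4 + 2*(-8)) - 3)) = 1/(87133 + (-76*(4 - 16) - 3)) = 1/(87133 + (-76*(-12) - 3)) = 1/(87133 + (912 - 3)) = 1/(87133 + 909) = 1/88042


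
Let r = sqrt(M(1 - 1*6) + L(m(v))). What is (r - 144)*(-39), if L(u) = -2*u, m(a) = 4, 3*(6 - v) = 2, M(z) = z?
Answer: 5616 - 39*I*sqrt(13) ≈ 5616.0 - 140.62*I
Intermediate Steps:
v = 16/3 (v = 6 - 1/3*2 = 6 - 2/3 = 16/3 ≈ 5.3333)
r = I*sqrt(13) (r = sqrt((1 - 1*6) - 2*4) = sqrt((1 - 6) - 8) = sqrt(-5 - 8) = sqrt(-13) = I*sqrt(13) ≈ 3.6056*I)
(r - 144)*(-39) = (I*sqrt(13) - 144)*(-39) = (-144 + I*sqrt(13))*(-39) = 5616 - 39*I*sqrt(13)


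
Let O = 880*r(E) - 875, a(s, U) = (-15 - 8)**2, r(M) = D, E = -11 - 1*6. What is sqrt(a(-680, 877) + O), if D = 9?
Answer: sqrt(7574) ≈ 87.029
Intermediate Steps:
E = -17 (E = -11 - 6 = -17)
r(M) = 9
a(s, U) = 529 (a(s, U) = (-23)**2 = 529)
O = 7045 (O = 880*9 - 875 = 7920 - 875 = 7045)
sqrt(a(-680, 877) + O) = sqrt(529 + 7045) = sqrt(7574)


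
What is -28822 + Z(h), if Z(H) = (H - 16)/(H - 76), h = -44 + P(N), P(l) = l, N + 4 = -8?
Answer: -317036/11 ≈ -28821.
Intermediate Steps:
N = -12 (N = -4 - 8 = -12)
h = -56 (h = -44 - 12 = -56)
Z(H) = (-16 + H)/(-76 + H)
-28822 + Z(h) = -28822 + (-16 - 56)/(-76 - 56) = -28822 - 72/(-132) = -28822 - 1/132*(-72) = -28822 + 6/11 = -317036/11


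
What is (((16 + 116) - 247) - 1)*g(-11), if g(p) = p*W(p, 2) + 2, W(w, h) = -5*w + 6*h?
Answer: 85260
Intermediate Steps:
g(p) = 2 + p*(12 - 5*p) (g(p) = p*(-5*p + 6*2) + 2 = p*(-5*p + 12) + 2 = p*(12 - 5*p) + 2 = 2 + p*(12 - 5*p))
(((16 + 116) - 247) - 1)*g(-11) = (((16 + 116) - 247) - 1)*(2 - 1*(-11)*(-12 + 5*(-11))) = ((132 - 247) - 1)*(2 - 1*(-11)*(-12 - 55)) = (-115 - 1)*(2 - 1*(-11)*(-67)) = -116*(2 - 737) = -116*(-735) = 85260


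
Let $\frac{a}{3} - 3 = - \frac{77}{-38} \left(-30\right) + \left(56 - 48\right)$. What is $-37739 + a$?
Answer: $- \frac{719879}{19} \approx -37888.0$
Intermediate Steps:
$a = - \frac{2838}{19}$ ($a = 9 + 3 \left(- \frac{77}{-38} \left(-30\right) + \left(56 - 48\right)\right) = 9 + 3 \left(\left(-77\right) \left(- \frac{1}{38}\right) \left(-30\right) + \left(56 - 48\right)\right) = 9 + 3 \left(\frac{77}{38} \left(-30\right) + 8\right) = 9 + 3 \left(- \frac{1155}{19} + 8\right) = 9 + 3 \left(- \frac{1003}{19}\right) = 9 - \frac{3009}{19} = - \frac{2838}{19} \approx -149.37$)
$-37739 + a = -37739 - \frac{2838}{19} = - \frac{719879}{19}$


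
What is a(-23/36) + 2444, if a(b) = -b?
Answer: 88007/36 ≈ 2444.6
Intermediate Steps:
a(-23/36) + 2444 = -(-23)/36 + 2444 = -1*(-23/36) + 2444 = 23/36 + 2444 = 88007/36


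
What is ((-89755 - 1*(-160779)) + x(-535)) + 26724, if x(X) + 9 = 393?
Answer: 98132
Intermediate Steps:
x(X) = 384 (x(X) = -9 + 393 = 384)
((-89755 - 1*(-160779)) + x(-535)) + 26724 = ((-89755 - 1*(-160779)) + 384) + 26724 = ((-89755 + 160779) + 384) + 26724 = (71024 + 384) + 26724 = 71408 + 26724 = 98132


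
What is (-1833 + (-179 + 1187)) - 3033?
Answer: -3858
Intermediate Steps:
(-1833 + (-179 + 1187)) - 3033 = (-1833 + 1008) - 3033 = -825 - 3033 = -3858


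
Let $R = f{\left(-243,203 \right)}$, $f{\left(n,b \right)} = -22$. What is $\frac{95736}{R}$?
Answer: $- \frac{47868}{11} \approx -4351.6$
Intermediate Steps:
$R = -22$
$\frac{95736}{R} = \frac{95736}{-22} = 95736 \left(- \frac{1}{22}\right) = - \frac{47868}{11}$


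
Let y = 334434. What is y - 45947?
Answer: 288487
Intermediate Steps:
y - 45947 = 334434 - 45947 = 288487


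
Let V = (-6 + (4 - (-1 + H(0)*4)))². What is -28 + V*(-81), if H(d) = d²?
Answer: -109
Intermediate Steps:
V = 1 (V = (-6 + (4 - (-1 + 0²*4)))² = (-6 + (4 - (-1 + 0*4)))² = (-6 + (4 - (-1 + 0)))² = (-6 + (4 - 1*(-1)))² = (-6 + (4 + 1))² = (-6 + 5)² = (-1)² = 1)
-28 + V*(-81) = -28 + 1*(-81) = -28 - 81 = -109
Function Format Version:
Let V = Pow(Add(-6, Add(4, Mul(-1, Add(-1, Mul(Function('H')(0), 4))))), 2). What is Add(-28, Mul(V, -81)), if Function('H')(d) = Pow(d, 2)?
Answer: -109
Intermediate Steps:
V = 1 (V = Pow(Add(-6, Add(4, Mul(-1, Add(-1, Mul(Pow(0, 2), 4))))), 2) = Pow(Add(-6, Add(4, Mul(-1, Add(-1, Mul(0, 4))))), 2) = Pow(Add(-6, Add(4, Mul(-1, Add(-1, 0)))), 2) = Pow(Add(-6, Add(4, Mul(-1, -1))), 2) = Pow(Add(-6, Add(4, 1)), 2) = Pow(Add(-6, 5), 2) = Pow(-1, 2) = 1)
Add(-28, Mul(V, -81)) = Add(-28, Mul(1, -81)) = Add(-28, -81) = -109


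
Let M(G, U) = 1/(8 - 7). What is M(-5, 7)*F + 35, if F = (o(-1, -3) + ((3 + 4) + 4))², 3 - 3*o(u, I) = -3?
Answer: 204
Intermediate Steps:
o(u, I) = 2 (o(u, I) = 1 - ⅓*(-3) = 1 + 1 = 2)
M(G, U) = 1 (M(G, U) = 1/1 = 1)
F = 169 (F = (2 + ((3 + 4) + 4))² = (2 + (7 + 4))² = (2 + 11)² = 13² = 169)
M(-5, 7)*F + 35 = 1*169 + 35 = 169 + 35 = 204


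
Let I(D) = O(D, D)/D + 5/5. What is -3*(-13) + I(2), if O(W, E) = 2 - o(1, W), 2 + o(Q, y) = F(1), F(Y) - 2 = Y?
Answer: 81/2 ≈ 40.500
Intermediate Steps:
F(Y) = 2 + Y
o(Q, y) = 1 (o(Q, y) = -2 + (2 + 1) = -2 + 3 = 1)
O(W, E) = 1 (O(W, E) = 2 - 1*1 = 2 - 1 = 1)
I(D) = 1 + 1/D (I(D) = 1/D + 5/5 = 1/D + 5*(⅕) = 1/D + 1 = 1 + 1/D)
-3*(-13) + I(2) = -3*(-13) + (1 + 2)/2 = 39 + (½)*3 = 39 + 3/2 = 81/2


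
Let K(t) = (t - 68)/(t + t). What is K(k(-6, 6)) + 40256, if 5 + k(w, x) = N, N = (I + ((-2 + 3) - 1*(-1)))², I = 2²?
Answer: 2495835/62 ≈ 40255.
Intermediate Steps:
I = 4
N = 36 (N = (4 + ((-2 + 3) - 1*(-1)))² = (4 + (1 + 1))² = (4 + 2)² = 6² = 36)
k(w, x) = 31 (k(w, x) = -5 + 36 = 31)
K(t) = (-68 + t)/(2*t) (K(t) = (-68 + t)/((2*t)) = (-68 + t)*(1/(2*t)) = (-68 + t)/(2*t))
K(k(-6, 6)) + 40256 = (½)*(-68 + 31)/31 + 40256 = (½)*(1/31)*(-37) + 40256 = -37/62 + 40256 = 2495835/62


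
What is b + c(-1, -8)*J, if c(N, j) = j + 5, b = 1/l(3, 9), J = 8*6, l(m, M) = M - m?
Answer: -863/6 ≈ -143.83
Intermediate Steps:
J = 48
b = ⅙ (b = 1/(9 - 1*3) = 1/(9 - 3) = 1/6 = ⅙ ≈ 0.16667)
c(N, j) = 5 + j
b + c(-1, -8)*J = ⅙ + (5 - 8)*48 = ⅙ - 3*48 = ⅙ - 144 = -863/6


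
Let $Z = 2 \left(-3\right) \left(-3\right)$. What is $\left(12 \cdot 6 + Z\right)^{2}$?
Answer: $8100$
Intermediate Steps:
$Z = 18$ ($Z = \left(-6\right) \left(-3\right) = 18$)
$\left(12 \cdot 6 + Z\right)^{2} = \left(12 \cdot 6 + 18\right)^{2} = \left(72 + 18\right)^{2} = 90^{2} = 8100$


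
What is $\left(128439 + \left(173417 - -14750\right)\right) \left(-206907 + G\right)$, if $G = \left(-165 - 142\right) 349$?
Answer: $-99430114300$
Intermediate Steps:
$G = -107143$ ($G = \left(-307\right) 349 = -107143$)
$\left(128439 + \left(173417 - -14750\right)\right) \left(-206907 + G\right) = \left(128439 + \left(173417 - -14750\right)\right) \left(-206907 - 107143\right) = \left(128439 + \left(173417 + 14750\right)\right) \left(-314050\right) = \left(128439 + 188167\right) \left(-314050\right) = 316606 \left(-314050\right) = -99430114300$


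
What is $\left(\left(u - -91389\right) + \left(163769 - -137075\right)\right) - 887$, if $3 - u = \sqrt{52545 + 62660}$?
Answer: $391349 - \sqrt{115205} \approx 3.9101 \cdot 10^{5}$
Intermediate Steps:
$u = 3 - \sqrt{115205}$ ($u = 3 - \sqrt{52545 + 62660} = 3 - \sqrt{115205} \approx -336.42$)
$\left(\left(u - -91389\right) + \left(163769 - -137075\right)\right) - 887 = \left(\left(\left(3 - \sqrt{115205}\right) - -91389\right) + \left(163769 - -137075\right)\right) - 887 = \left(\left(\left(3 - \sqrt{115205}\right) + 91389\right) + \left(163769 + 137075\right)\right) - 887 = \left(\left(91392 - \sqrt{115205}\right) + 300844\right) - 887 = \left(392236 - \sqrt{115205}\right) - 887 = 391349 - \sqrt{115205}$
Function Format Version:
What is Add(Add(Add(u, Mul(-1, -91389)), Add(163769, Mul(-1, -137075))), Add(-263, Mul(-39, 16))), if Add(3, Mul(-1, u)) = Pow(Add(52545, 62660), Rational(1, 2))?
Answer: Add(391349, Mul(-1, Pow(115205, Rational(1, 2)))) ≈ 3.9101e+5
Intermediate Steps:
u = Add(3, Mul(-1, Pow(115205, Rational(1, 2)))) (u = Add(3, Mul(-1, Pow(Add(52545, 62660), Rational(1, 2)))) = Add(3, Mul(-1, Pow(115205, Rational(1, 2)))) ≈ -336.42)
Add(Add(Add(u, Mul(-1, -91389)), Add(163769, Mul(-1, -137075))), Add(-263, Mul(-39, 16))) = Add(Add(Add(Add(3, Mul(-1, Pow(115205, Rational(1, 2)))), Mul(-1, -91389)), Add(163769, Mul(-1, -137075))), Add(-263, Mul(-39, 16))) = Add(Add(Add(Add(3, Mul(-1, Pow(115205, Rational(1, 2)))), 91389), Add(163769, 137075)), Add(-263, -624)) = Add(Add(Add(91392, Mul(-1, Pow(115205, Rational(1, 2)))), 300844), -887) = Add(Add(392236, Mul(-1, Pow(115205, Rational(1, 2)))), -887) = Add(391349, Mul(-1, Pow(115205, Rational(1, 2))))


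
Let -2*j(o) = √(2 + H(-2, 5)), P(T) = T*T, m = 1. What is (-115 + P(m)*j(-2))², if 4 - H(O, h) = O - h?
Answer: (230 + √13)²/4 ≈ 13643.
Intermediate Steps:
P(T) = T²
H(O, h) = 4 + h - O (H(O, h) = 4 - (O - h) = 4 + (h - O) = 4 + h - O)
j(o) = -√13/2 (j(o) = -√(2 + (4 + 5 - 1*(-2)))/2 = -√(2 + (4 + 5 + 2))/2 = -√(2 + 11)/2 = -√13/2)
(-115 + P(m)*j(-2))² = (-115 + 1²*(-√13/2))² = (-115 + 1*(-√13/2))² = (-115 - √13/2)²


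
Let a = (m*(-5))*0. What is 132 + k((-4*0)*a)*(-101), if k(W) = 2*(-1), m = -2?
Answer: 334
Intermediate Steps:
a = 0 (a = -2*(-5)*0 = 10*0 = 0)
k(W) = -2
132 + k((-4*0)*a)*(-101) = 132 - 2*(-101) = 132 + 202 = 334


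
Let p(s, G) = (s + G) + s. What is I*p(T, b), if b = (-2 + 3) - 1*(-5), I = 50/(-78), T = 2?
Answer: -250/39 ≈ -6.4103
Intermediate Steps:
I = -25/39 (I = 50*(-1/78) = -25/39 ≈ -0.64103)
b = 6 (b = 1 + 5 = 6)
p(s, G) = G + 2*s (p(s, G) = (G + s) + s = G + 2*s)
I*p(T, b) = -25*(6 + 2*2)/39 = -25*(6 + 4)/39 = -25/39*10 = -250/39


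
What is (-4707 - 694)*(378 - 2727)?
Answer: 12686949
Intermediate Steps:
(-4707 - 694)*(378 - 2727) = -5401*(-2349) = 12686949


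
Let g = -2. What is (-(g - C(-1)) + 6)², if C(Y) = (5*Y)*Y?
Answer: 169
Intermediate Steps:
C(Y) = 5*Y²
(-(g - C(-1)) + 6)² = (-(-2 - 5*(-1)²) + 6)² = (-(-2 - 5) + 6)² = (-1*(-7) + 6)² = (7 + 6)² = 13² = 169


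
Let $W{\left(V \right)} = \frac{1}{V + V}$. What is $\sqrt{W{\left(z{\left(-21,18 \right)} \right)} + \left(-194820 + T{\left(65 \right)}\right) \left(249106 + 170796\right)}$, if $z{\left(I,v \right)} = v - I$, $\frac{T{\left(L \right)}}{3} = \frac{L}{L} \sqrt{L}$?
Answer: $\frac{\sqrt{-497703491681682 + 7664051304 \sqrt{65}}}{78} \approx 2.86 \cdot 10^{5} i$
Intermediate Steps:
$T{\left(L \right)} = 3 \sqrt{L}$ ($T{\left(L \right)} = 3 \frac{L}{L} \sqrt{L} = 3 \cdot 1 \sqrt{L} = 3 \sqrt{L}$)
$W{\left(V \right)} = \frac{1}{2 V}$
$\sqrt{W{\left(z{\left(-21,18 \right)} \right)} + \left(-194820 + T{\left(65 \right)}\right) \left(249106 + 170796\right)} = \sqrt{\frac{1}{2 \left(18 - -21\right)} + \left(-194820 + 3 \sqrt{65}\right) \left(249106 + 170796\right)} = \sqrt{\frac{1}{2 \left(18 + 21\right)} + \left(-194820 + 3 \sqrt{65}\right) 419902} = \sqrt{\frac{1}{2 \cdot 39} - \left(81805307640 - 1259706 \sqrt{65}\right)} = \sqrt{\frac{1}{2} \cdot \frac{1}{39} - \left(81805307640 - 1259706 \sqrt{65}\right)} = \sqrt{\frac{1}{78} - \left(81805307640 - 1259706 \sqrt{65}\right)} = \sqrt{- \frac{6380813995919}{78} + 1259706 \sqrt{65}}$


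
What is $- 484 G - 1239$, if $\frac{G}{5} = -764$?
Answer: $1847641$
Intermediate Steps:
$G = -3820$ ($G = 5 \left(-764\right) = -3820$)
$- 484 G - 1239 = \left(-484\right) \left(-3820\right) - 1239 = 1848880 - 1239 = 1847641$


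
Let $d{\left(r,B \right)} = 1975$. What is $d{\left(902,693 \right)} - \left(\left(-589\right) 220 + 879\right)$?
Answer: $130676$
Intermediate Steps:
$d{\left(902,693 \right)} - \left(\left(-589\right) 220 + 879\right) = 1975 - \left(\left(-589\right) 220 + 879\right) = 1975 - \left(-129580 + 879\right) = 1975 - -128701 = 1975 + 128701 = 130676$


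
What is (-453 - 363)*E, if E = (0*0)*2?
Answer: 0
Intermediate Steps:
E = 0 (E = 0*2 = 0)
(-453 - 363)*E = (-453 - 363)*0 = -816*0 = 0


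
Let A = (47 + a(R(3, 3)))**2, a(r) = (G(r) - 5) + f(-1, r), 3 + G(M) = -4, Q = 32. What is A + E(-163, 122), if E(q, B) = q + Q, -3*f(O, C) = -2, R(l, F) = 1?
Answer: 10270/9 ≈ 1141.1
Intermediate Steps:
G(M) = -7 (G(M) = -3 - 4 = -7)
f(O, C) = 2/3 (f(O, C) = -1/3*(-2) = 2/3)
E(q, B) = 32 + q (E(q, B) = q + 32 = 32 + q)
a(r) = -34/3 (a(r) = (-7 - 5) + 2/3 = -12 + 2/3 = -34/3)
A = 11449/9 (A = (47 - 34/3)**2 = (107/3)**2 = 11449/9 ≈ 1272.1)
A + E(-163, 122) = 11449/9 + (32 - 163) = 11449/9 - 131 = 10270/9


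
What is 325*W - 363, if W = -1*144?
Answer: -47163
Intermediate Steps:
W = -144
325*W - 363 = 325*(-144) - 363 = -46800 - 363 = -47163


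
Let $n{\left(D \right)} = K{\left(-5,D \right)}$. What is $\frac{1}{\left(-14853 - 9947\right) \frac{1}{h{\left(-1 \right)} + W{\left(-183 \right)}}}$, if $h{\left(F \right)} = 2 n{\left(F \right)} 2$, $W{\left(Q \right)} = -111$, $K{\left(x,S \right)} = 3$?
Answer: $\frac{99}{24800} \approx 0.0039919$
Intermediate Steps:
$n{\left(D \right)} = 3$
$h{\left(F \right)} = 12$ ($h{\left(F \right)} = 2 \cdot 3 \cdot 2 = 6 \cdot 2 = 12$)
$\frac{1}{\left(-14853 - 9947\right) \frac{1}{h{\left(-1 \right)} + W{\left(-183 \right)}}} = \frac{1}{\left(-14853 - 9947\right) \frac{1}{12 - 111}} = \frac{1}{\left(-24800\right) \frac{1}{-99}} = \frac{1}{\left(-24800\right) \left(- \frac{1}{99}\right)} = \frac{1}{\frac{24800}{99}} = \frac{99}{24800}$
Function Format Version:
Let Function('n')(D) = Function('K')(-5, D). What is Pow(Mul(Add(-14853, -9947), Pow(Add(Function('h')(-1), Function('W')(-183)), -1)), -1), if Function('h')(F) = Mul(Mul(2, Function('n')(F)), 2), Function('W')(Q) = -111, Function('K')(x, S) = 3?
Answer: Rational(99, 24800) ≈ 0.0039919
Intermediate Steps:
Function('n')(D) = 3
Function('h')(F) = 12 (Function('h')(F) = Mul(Mul(2, 3), 2) = Mul(6, 2) = 12)
Pow(Mul(Add(-14853, -9947), Pow(Add(Function('h')(-1), Function('W')(-183)), -1)), -1) = Pow(Mul(Add(-14853, -9947), Pow(Add(12, -111), -1)), -1) = Pow(Mul(-24800, Pow(-99, -1)), -1) = Pow(Mul(-24800, Rational(-1, 99)), -1) = Pow(Rational(24800, 99), -1) = Rational(99, 24800)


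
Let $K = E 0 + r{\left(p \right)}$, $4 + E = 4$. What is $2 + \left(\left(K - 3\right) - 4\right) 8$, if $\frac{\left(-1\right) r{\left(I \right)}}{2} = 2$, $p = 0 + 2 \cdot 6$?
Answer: $-86$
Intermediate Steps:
$E = 0$ ($E = -4 + 4 = 0$)
$p = 12$ ($p = 0 + 12 = 12$)
$r{\left(I \right)} = -4$ ($r{\left(I \right)} = \left(-2\right) 2 = -4$)
$K = -4$ ($K = 0 \cdot 0 - 4 = 0 - 4 = -4$)
$2 + \left(\left(K - 3\right) - 4\right) 8 = 2 + \left(\left(-4 - 3\right) - 4\right) 8 = 2 + \left(-7 - 4\right) 8 = 2 - 88 = -86$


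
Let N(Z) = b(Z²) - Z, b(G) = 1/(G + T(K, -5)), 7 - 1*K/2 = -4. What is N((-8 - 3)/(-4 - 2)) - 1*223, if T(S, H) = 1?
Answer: -211577/942 ≈ -224.60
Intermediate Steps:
K = 22 (K = 14 - 2*(-4) = 14 + 8 = 22)
b(G) = 1/(1 + G) (b(G) = 1/(G + 1) = 1/(1 + G))
N(Z) = 1/(1 + Z²) - Z
N((-8 - 3)/(-4 - 2)) - 1*223 = (1 - (-8 - 3)/(-4 - 2) - ((-8 - 3)/(-4 - 2))³)/(1 + ((-8 - 3)/(-4 - 2))²) - 1*223 = (1 - (-11)/(-6) - (-11/(-6))³)/(1 + (-11/(-6))²) - 223 = (1 - (-11)*(-1)/6 - (-11*(-⅙))³)/(1 + (-11*(-⅙))²) - 223 = (1 - 1*11/6 - (11/6)³)/(1 + (11/6)²) - 223 = (1 - 11/6 - 1*1331/216)/(1 + 121/36) - 223 = (1 - 11/6 - 1331/216)/(157/36) - 223 = (36/157)*(-1511/216) - 223 = -1511/942 - 223 = -211577/942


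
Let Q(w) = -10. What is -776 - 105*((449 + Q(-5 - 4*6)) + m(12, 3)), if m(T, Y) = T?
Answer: -48131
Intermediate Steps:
-776 - 105*((449 + Q(-5 - 4*6)) + m(12, 3)) = -776 - 105*((449 - 10) + 12) = -776 - 105*(439 + 12) = -776 - 105*451 = -776 - 47355 = -48131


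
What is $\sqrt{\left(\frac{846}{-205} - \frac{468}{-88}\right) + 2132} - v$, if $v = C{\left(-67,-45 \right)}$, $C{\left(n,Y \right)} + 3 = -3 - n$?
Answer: $-61 + \frac{\sqrt{43389325430}}{4510} \approx -14.814$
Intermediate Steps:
$C{\left(n,Y \right)} = -6 - n$ ($C{\left(n,Y \right)} = -3 - \left(3 + n\right) = -6 - n$)
$v = 61$ ($v = -6 - -67 = -6 + 67 = 61$)
$\sqrt{\left(\frac{846}{-205} - \frac{468}{-88}\right) + 2132} - v = \sqrt{\left(\frac{846}{-205} - \frac{468}{-88}\right) + 2132} - 61 = \sqrt{\left(846 \left(- \frac{1}{205}\right) - - \frac{117}{22}\right) + 2132} - 61 = \sqrt{\left(- \frac{846}{205} + \frac{117}{22}\right) + 2132} - 61 = \sqrt{\frac{5373}{4510} + 2132} - 61 = \sqrt{\frac{9620693}{4510}} - 61 = \frac{\sqrt{43389325430}}{4510} - 61 = -61 + \frac{\sqrt{43389325430}}{4510}$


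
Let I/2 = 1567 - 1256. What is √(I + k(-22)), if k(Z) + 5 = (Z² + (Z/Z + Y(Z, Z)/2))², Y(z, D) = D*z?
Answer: 3*√58794 ≈ 727.42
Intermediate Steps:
k(Z) = -5 + (1 + 3*Z²/2)² (k(Z) = -5 + (Z² + (Z/Z + (Z*Z)/2))² = -5 + (Z² + (1 + Z²*(½)))² = -5 + (Z² + (1 + Z²/2))² = -5 + (1 + 3*Z²/2)²)
I = 622 (I = 2*(1567 - 1256) = 2*311 = 622)
√(I + k(-22)) = √(622 + (-5 + (2 + 3*(-22)²)²/4)) = √(622 + (-5 + (2 + 3*484)²/4)) = √(622 + (-5 + (2 + 1452)²/4)) = √(622 + (-5 + (¼)*1454²)) = √(622 + (-5 + (¼)*2114116)) = √(622 + (-5 + 528529)) = √(622 + 528524) = √529146 = 3*√58794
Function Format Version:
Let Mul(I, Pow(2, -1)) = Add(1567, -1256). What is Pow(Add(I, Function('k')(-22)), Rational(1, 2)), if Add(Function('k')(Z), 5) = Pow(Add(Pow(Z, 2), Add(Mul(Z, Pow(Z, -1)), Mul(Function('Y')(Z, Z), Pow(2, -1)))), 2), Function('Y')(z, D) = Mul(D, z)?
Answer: Mul(3, Pow(58794, Rational(1, 2))) ≈ 727.42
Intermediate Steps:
Function('k')(Z) = Add(-5, Pow(Add(1, Mul(Rational(3, 2), Pow(Z, 2))), 2)) (Function('k')(Z) = Add(-5, Pow(Add(Pow(Z, 2), Add(Mul(Z, Pow(Z, -1)), Mul(Mul(Z, Z), Pow(2, -1)))), 2)) = Add(-5, Pow(Add(Pow(Z, 2), Add(1, Mul(Pow(Z, 2), Rational(1, 2)))), 2)) = Add(-5, Pow(Add(Pow(Z, 2), Add(1, Mul(Rational(1, 2), Pow(Z, 2)))), 2)) = Add(-5, Pow(Add(1, Mul(Rational(3, 2), Pow(Z, 2))), 2)))
I = 622 (I = Mul(2, Add(1567, -1256)) = Mul(2, 311) = 622)
Pow(Add(I, Function('k')(-22)), Rational(1, 2)) = Pow(Add(622, Add(-5, Mul(Rational(1, 4), Pow(Add(2, Mul(3, Pow(-22, 2))), 2)))), Rational(1, 2)) = Pow(Add(622, Add(-5, Mul(Rational(1, 4), Pow(Add(2, Mul(3, 484)), 2)))), Rational(1, 2)) = Pow(Add(622, Add(-5, Mul(Rational(1, 4), Pow(Add(2, 1452), 2)))), Rational(1, 2)) = Pow(Add(622, Add(-5, Mul(Rational(1, 4), Pow(1454, 2)))), Rational(1, 2)) = Pow(Add(622, Add(-5, Mul(Rational(1, 4), 2114116))), Rational(1, 2)) = Pow(Add(622, Add(-5, 528529)), Rational(1, 2)) = Pow(Add(622, 528524), Rational(1, 2)) = Pow(529146, Rational(1, 2)) = Mul(3, Pow(58794, Rational(1, 2)))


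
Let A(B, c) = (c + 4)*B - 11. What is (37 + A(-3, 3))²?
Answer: 25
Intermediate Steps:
A(B, c) = -11 + B*(4 + c) (A(B, c) = (4 + c)*B - 11 = B*(4 + c) - 11 = -11 + B*(4 + c))
(37 + A(-3, 3))² = (37 + (-11 + 4*(-3) - 3*3))² = (37 + (-11 - 12 - 9))² = (37 - 32)² = 5² = 25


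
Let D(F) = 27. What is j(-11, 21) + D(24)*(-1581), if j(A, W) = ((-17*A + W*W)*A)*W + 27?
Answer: -187728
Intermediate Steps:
j(A, W) = 27 + A*W*(W**2 - 17*A) (j(A, W) = ((-17*A + W**2)*A)*W + 27 = ((W**2 - 17*A)*A)*W + 27 = (A*(W**2 - 17*A))*W + 27 = A*W*(W**2 - 17*A) + 27 = 27 + A*W*(W**2 - 17*A))
j(-11, 21) + D(24)*(-1581) = (27 - 11*21**3 - 17*21*(-11)**2) + 27*(-1581) = (27 - 11*9261 - 17*21*121) - 42687 = (27 - 101871 - 43197) - 42687 = -145041 - 42687 = -187728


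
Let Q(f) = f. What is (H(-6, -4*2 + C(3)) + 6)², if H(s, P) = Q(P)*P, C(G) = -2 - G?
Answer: 30625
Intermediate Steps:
H(s, P) = P² (H(s, P) = P*P = P²)
(H(-6, -4*2 + C(3)) + 6)² = ((-4*2 + (-2 - 1*3))² + 6)² = ((-8 + (-2 - 3))² + 6)² = ((-8 - 5)² + 6)² = ((-13)² + 6)² = (169 + 6)² = 175² = 30625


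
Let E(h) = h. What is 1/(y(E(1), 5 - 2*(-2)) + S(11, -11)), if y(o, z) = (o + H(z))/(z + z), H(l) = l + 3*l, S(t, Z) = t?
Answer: 18/235 ≈ 0.076596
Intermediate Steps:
H(l) = 4*l
y(o, z) = (o + 4*z)/(2*z) (y(o, z) = (o + 4*z)/(z + z) = (o + 4*z)/((2*z)) = (o + 4*z)*(1/(2*z)) = (o + 4*z)/(2*z))
1/(y(E(1), 5 - 2*(-2)) + S(11, -11)) = 1/((2 + (½)*1/(5 - 2*(-2))) + 11) = 1/((2 + (½)*1/(5 + 4)) + 11) = 1/((2 + (½)*1/9) + 11) = 1/((2 + (½)*1*(⅑)) + 11) = 1/((2 + 1/18) + 11) = 1/(37/18 + 11) = 1/(235/18) = 18/235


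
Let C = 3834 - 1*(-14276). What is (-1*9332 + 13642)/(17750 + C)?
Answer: 431/3586 ≈ 0.12019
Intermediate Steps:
C = 18110 (C = 3834 + 14276 = 18110)
(-1*9332 + 13642)/(17750 + C) = (-1*9332 + 13642)/(17750 + 18110) = (-9332 + 13642)/35860 = 4310*(1/35860) = 431/3586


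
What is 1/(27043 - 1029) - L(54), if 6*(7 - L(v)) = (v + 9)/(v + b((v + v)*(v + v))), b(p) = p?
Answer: -101597119/14515812 ≈ -6.9991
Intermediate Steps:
L(v) = 7 - (9 + v)/(6*(v + 4*v²)) (L(v) = 7 - (v + 9)/(6*(v + (v + v)*(v + v))) = 7 - (9 + v)/(6*(v + (2*v)*(2*v))) = 7 - (9 + v)/(6*(v + 4*v²)))
1/(27043 - 1029) - L(54) = 1/(27043 - 1029) - (-9 + 41*54 + 168*54²)/(6*54*(1 + 4*54)) = 1/26014 - (-9 + 2214 + 168*2916)/(6*54*(1 + 216)) = 1/26014 - (-9 + 2214 + 489888)/(6*54*217) = 1/26014 - 492093/(6*54*217) = 1/26014 - 1*7811/1116 = 1/26014 - 7811/1116 = -101597119/14515812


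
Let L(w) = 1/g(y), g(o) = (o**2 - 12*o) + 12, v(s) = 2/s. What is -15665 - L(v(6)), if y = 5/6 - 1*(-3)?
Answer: -10887139/695 ≈ -15665.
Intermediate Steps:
y = 23/6 (y = 5*(1/6) + 3 = 5/6 + 3 = 23/6 ≈ 3.8333)
g(o) = 12 + o**2 - 12*o
L(w) = -36/695 (L(w) = 1/(12 + (23/6)**2 - 12*23/6) = 1/(12 + 529/36 - 46) = 1/(-695/36) = -36/695)
-15665 - L(v(6)) = -15665 - 1*(-36/695) = -15665 + 36/695 = -10887139/695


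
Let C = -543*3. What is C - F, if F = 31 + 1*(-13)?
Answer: -1647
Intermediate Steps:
F = 18 (F = 31 - 13 = 18)
C = -1629
C - F = -1629 - 1*18 = -1629 - 18 = -1647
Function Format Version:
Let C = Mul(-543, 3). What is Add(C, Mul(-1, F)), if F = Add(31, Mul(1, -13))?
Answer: -1647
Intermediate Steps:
F = 18 (F = Add(31, -13) = 18)
C = -1629
Add(C, Mul(-1, F)) = Add(-1629, Mul(-1, 18)) = Add(-1629, -18) = -1647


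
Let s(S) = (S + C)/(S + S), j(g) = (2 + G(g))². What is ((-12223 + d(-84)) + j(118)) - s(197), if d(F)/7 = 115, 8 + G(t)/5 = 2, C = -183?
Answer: -2094905/197 ≈ -10634.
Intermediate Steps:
G(t) = -30 (G(t) = -40 + 5*2 = -40 + 10 = -30)
d(F) = 805 (d(F) = 7*115 = 805)
j(g) = 784 (j(g) = (2 - 30)² = (-28)² = 784)
s(S) = (-183 + S)/(2*S) (s(S) = (S - 183)/(S + S) = (-183 + S)/((2*S)) = (-183 + S)*(1/(2*S)) = (-183 + S)/(2*S))
((-12223 + d(-84)) + j(118)) - s(197) = ((-12223 + 805) + 784) - (-183 + 197)/(2*197) = (-11418 + 784) - 14/(2*197) = -10634 - 1*7/197 = -10634 - 7/197 = -2094905/197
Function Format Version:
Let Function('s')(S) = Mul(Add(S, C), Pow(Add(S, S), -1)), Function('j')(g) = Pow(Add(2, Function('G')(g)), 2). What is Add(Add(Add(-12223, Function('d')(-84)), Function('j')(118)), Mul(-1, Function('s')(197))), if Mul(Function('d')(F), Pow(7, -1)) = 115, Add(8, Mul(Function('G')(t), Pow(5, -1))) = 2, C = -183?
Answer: Rational(-2094905, 197) ≈ -10634.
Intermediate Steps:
Function('G')(t) = -30 (Function('G')(t) = Add(-40, Mul(5, 2)) = Add(-40, 10) = -30)
Function('d')(F) = 805 (Function('d')(F) = Mul(7, 115) = 805)
Function('j')(g) = 784 (Function('j')(g) = Pow(Add(2, -30), 2) = Pow(-28, 2) = 784)
Function('s')(S) = Mul(Rational(1, 2), Pow(S, -1), Add(-183, S)) (Function('s')(S) = Mul(Add(S, -183), Pow(Add(S, S), -1)) = Mul(Add(-183, S), Pow(Mul(2, S), -1)) = Mul(Add(-183, S), Mul(Rational(1, 2), Pow(S, -1))) = Mul(Rational(1, 2), Pow(S, -1), Add(-183, S)))
Add(Add(Add(-12223, Function('d')(-84)), Function('j')(118)), Mul(-1, Function('s')(197))) = Add(Add(Add(-12223, 805), 784), Mul(-1, Mul(Rational(1, 2), Pow(197, -1), Add(-183, 197)))) = Add(Add(-11418, 784), Mul(-1, Mul(Rational(1, 2), Rational(1, 197), 14))) = Add(-10634, Mul(-1, Rational(7, 197))) = Add(-10634, Rational(-7, 197)) = Rational(-2094905, 197)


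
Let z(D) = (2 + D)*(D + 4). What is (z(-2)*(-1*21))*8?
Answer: 0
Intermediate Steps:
z(D) = (2 + D)*(4 + D)
(z(-2)*(-1*21))*8 = ((8 + (-2)² + 6*(-2))*(-1*21))*8 = ((8 + 4 - 12)*(-21))*8 = (0*(-21))*8 = 0*8 = 0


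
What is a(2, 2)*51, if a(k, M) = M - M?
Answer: 0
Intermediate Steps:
a(k, M) = 0
a(2, 2)*51 = 0*51 = 0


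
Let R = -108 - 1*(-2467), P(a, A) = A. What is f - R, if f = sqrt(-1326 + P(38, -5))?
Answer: -2359 + 11*I*sqrt(11) ≈ -2359.0 + 36.483*I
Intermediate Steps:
f = 11*I*sqrt(11) (f = sqrt(-1326 - 5) = sqrt(-1331) = 11*I*sqrt(11) ≈ 36.483*I)
R = 2359 (R = -108 + 2467 = 2359)
f - R = 11*I*sqrt(11) - 1*2359 = 11*I*sqrt(11) - 2359 = -2359 + 11*I*sqrt(11)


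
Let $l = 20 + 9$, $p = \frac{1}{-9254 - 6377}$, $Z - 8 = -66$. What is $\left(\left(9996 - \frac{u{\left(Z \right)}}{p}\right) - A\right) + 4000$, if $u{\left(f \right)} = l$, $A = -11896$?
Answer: $479191$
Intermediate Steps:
$Z = -58$ ($Z = 8 - 66 = -58$)
$p = - \frac{1}{15631}$ ($p = \frac{1}{-15631} = - \frac{1}{15631} \approx -6.3975 \cdot 10^{-5}$)
$l = 29$
$u{\left(f \right)} = 29$
$\left(\left(9996 - \frac{u{\left(Z \right)}}{p}\right) - A\right) + 4000 = \left(\left(9996 - \frac{29}{- \frac{1}{15631}}\right) - -11896\right) + 4000 = \left(\left(9996 - 29 \left(-15631\right)\right) + 11896\right) + 4000 = \left(\left(9996 - -453299\right) + 11896\right) + 4000 = \left(\left(9996 + 453299\right) + 11896\right) + 4000 = \left(463295 + 11896\right) + 4000 = 475191 + 4000 = 479191$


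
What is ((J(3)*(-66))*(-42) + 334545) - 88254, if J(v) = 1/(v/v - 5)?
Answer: 245598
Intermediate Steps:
J(v) = -1/4 (J(v) = 1/(1 - 5) = 1/(-4) = -1/4)
((J(3)*(-66))*(-42) + 334545) - 88254 = (-1/4*(-66)*(-42) + 334545) - 88254 = ((33/2)*(-42) + 334545) - 88254 = (-693 + 334545) - 88254 = 333852 - 88254 = 245598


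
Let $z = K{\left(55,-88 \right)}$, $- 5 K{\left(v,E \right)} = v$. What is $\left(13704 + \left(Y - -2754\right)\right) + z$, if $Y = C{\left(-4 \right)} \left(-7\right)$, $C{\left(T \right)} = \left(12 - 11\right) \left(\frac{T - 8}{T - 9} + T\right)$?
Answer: $\frac{214091}{13} \approx 16469.0$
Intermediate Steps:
$K{\left(v,E \right)} = - \frac{v}{5}$
$C{\left(T \right)} = T + \frac{-8 + T}{-9 + T}$ ($C{\left(T \right)} = 1 \left(\frac{-8 + T}{-9 + T} + T\right) = 1 \left(T + \frac{-8 + T}{-9 + T}\right) = T + \frac{-8 + T}{-9 + T}$)
$z = -11$ ($z = \left(- \frac{1}{5}\right) 55 = -11$)
$Y = \frac{280}{13}$ ($Y = \frac{-8 + \left(-4\right)^{2} - -32}{-9 - 4} \left(-7\right) = \frac{-8 + 16 + 32}{-13} \left(-7\right) = \left(- \frac{1}{13}\right) 40 \left(-7\right) = \left(- \frac{40}{13}\right) \left(-7\right) = \frac{280}{13} \approx 21.538$)
$\left(13704 + \left(Y - -2754\right)\right) + z = \left(13704 + \left(\frac{280}{13} - -2754\right)\right) - 11 = \left(13704 + \left(\frac{280}{13} + 2754\right)\right) - 11 = \left(13704 + \frac{36082}{13}\right) - 11 = \frac{214234}{13} - 11 = \frac{214091}{13}$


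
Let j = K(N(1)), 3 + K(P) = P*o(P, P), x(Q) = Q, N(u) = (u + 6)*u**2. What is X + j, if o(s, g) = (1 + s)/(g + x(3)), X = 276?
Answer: 1393/5 ≈ 278.60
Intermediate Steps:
N(u) = u**2*(6 + u) (N(u) = (6 + u)*u**2 = u**2*(6 + u))
o(s, g) = (1 + s)/(3 + g) (o(s, g) = (1 + s)/(g + 3) = (1 + s)/(3 + g))
K(P) = -3 + P*(1 + P)/(3 + P) (K(P) = -3 + P*((1 + P)/(3 + P)) = -3 + P*(1 + P)/(3 + P))
j = 13/5 (j = (-9 + (1**2*(6 + 1))**2 - 2*1**2*(6 + 1))/(3 + 1**2*(6 + 1)) = (-9 + (1*7)**2 - 2*7)/(3 + 1*7) = (-9 + 7**2 - 2*7)/(3 + 7) = (-9 + 49 - 14)/10 = (1/10)*26 = 13/5 ≈ 2.6000)
X + j = 276 + 13/5 = 1393/5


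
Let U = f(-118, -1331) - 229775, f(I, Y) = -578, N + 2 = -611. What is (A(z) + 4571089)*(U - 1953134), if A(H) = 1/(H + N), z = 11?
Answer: -6008509869036999/602 ≈ -9.9809e+12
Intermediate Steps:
N = -613 (N = -2 - 611 = -613)
A(H) = 1/(-613 + H) (A(H) = 1/(H - 613) = 1/(-613 + H))
U = -230353 (U = -578 - 229775 = -230353)
(A(z) + 4571089)*(U - 1953134) = (1/(-613 + 11) + 4571089)*(-230353 - 1953134) = (1/(-602) + 4571089)*(-2183487) = (-1/602 + 4571089)*(-2183487) = (2751795577/602)*(-2183487) = -6008509869036999/602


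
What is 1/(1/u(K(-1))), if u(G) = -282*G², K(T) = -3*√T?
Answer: 2538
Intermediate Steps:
1/(1/u(K(-1))) = 1/(1/(-282*(-3*I)²)) = 1/(1/(-282*(-9))) = 1/(1/2538) = 2538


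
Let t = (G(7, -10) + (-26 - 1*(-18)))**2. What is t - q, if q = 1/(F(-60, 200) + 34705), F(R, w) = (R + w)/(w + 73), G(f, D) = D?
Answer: 438538821/1353515 ≈ 324.00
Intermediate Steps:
F(R, w) = (R + w)/(73 + w)
t = 324 (t = (-10 + (-26 - 1*(-18)))**2 = (-10 + (-26 + 18))**2 = (-10 - 8)**2 = (-18)**2 = 324)
q = 39/1353515 (q = 1/((-60 + 200)/(73 + 200) + 34705) = 1/(140/273 + 34705) = 1/((1/273)*140 + 34705) = 1/(20/39 + 34705) = 1/(1353515/39) = 39/1353515 ≈ 2.8814e-5)
t - q = 324 - 1*39/1353515 = 324 - 39/1353515 = 438538821/1353515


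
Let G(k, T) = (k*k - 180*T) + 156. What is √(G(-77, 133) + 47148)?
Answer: √29293 ≈ 171.15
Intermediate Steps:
G(k, T) = 156 + k² - 180*T (G(k, T) = (k² - 180*T) + 156 = 156 + k² - 180*T)
√(G(-77, 133) + 47148) = √((156 + (-77)² - 180*133) + 47148) = √((156 + 5929 - 23940) + 47148) = √(-17855 + 47148) = √29293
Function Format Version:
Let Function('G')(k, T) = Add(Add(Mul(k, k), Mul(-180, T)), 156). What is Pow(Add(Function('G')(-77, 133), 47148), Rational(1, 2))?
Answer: Pow(29293, Rational(1, 2)) ≈ 171.15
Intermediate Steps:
Function('G')(k, T) = Add(156, Pow(k, 2), Mul(-180, T)) (Function('G')(k, T) = Add(Add(Pow(k, 2), Mul(-180, T)), 156) = Add(156, Pow(k, 2), Mul(-180, T)))
Pow(Add(Function('G')(-77, 133), 47148), Rational(1, 2)) = Pow(Add(Add(156, Pow(-77, 2), Mul(-180, 133)), 47148), Rational(1, 2)) = Pow(Add(Add(156, 5929, -23940), 47148), Rational(1, 2)) = Pow(Add(-17855, 47148), Rational(1, 2)) = Pow(29293, Rational(1, 2))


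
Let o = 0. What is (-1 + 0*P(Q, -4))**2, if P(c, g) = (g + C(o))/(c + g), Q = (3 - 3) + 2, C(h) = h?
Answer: 1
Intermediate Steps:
Q = 2 (Q = 0 + 2 = 2)
P(c, g) = g/(c + g) (P(c, g) = (g + 0)/(c + g) = g/(c + g))
(-1 + 0*P(Q, -4))**2 = (-1 + 0*(-4/(2 - 4)))**2 = (-1 + 0*(-4/(-2)))**2 = (-1 + 0*(-4*(-1/2)))**2 = (-1 + 0*2)**2 = (-1 + 0)**2 = (-1)**2 = 1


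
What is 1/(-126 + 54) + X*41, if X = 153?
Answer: 451655/72 ≈ 6273.0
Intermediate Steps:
1/(-126 + 54) + X*41 = 1/(-126 + 54) + 153*41 = 1/(-72) + 6273 = -1/72 + 6273 = 451655/72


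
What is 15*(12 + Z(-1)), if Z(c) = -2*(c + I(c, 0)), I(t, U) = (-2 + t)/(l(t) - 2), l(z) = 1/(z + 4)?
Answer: 156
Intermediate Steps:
l(z) = 1/(4 + z)
I(t, U) = (-2 + t)/(-2 + 1/(4 + t)) (I(t, U) = (-2 + t)/(1/(4 + t) - 2) = (-2 + t)/(-2 + 1/(4 + t)))
Z(c) = -2*c + 2*(-2 + c)*(4 + c)/(7 + 2*c) (Z(c) = -2*(c - (-2 + c)*(4 + c)/(7 + 2*c)) = -2*c + 2*(-2 + c)*(4 + c)/(7 + 2*c))
15*(12 + Z(-1)) = 15*(12 + 2*(-8 - 1*(-1)² - 5*(-1))/(7 + 2*(-1))) = 15*(12 + 2*(-8 - 1*1 + 5)/(7 - 2)) = 15*(12 + 2*(-8 - 1 + 5)/5) = 15*(12 + 2*(⅕)*(-4)) = 15*(12 - 8/5) = 15*(52/5) = 156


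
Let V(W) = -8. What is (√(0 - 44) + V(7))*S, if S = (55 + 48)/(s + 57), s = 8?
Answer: -824/65 + 206*I*√11/65 ≈ -12.677 + 10.511*I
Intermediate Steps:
S = 103/65 (S = (55 + 48)/(8 + 57) = 103/65 ≈ 1.5846)
(√(0 - 44) + V(7))*S = (√(0 - 44) - 8)*(103/65) = (√(-44) - 8)*(103/65) = (2*I*√11 - 8)*(103/65) = (-8 + 2*I*√11)*(103/65) = -824/65 + 206*I*√11/65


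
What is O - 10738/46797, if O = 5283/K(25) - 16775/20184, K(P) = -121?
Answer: -567919276099/12698958712 ≈ -44.722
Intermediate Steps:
O = -108661847/2442264 (O = 5283/(-121) - 16775/20184 = 5283*(-1/121) - 16775*1/20184 = -5283/121 - 16775/20184 = -108661847/2442264 ≈ -44.492)
O - 10738/46797 = -108661847/2442264 - 10738/46797 = -567919276099/12698958712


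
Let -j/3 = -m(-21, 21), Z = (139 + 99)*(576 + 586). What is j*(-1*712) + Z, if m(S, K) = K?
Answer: 231700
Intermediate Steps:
Z = 276556 (Z = 238*1162 = 276556)
j = 63 (j = -(-3)*21 = -3*(-21) = 63)
j*(-1*712) + Z = 63*(-1*712) + 276556 = 63*(-712) + 276556 = -44856 + 276556 = 231700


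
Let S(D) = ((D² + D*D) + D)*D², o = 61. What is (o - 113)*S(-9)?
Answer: -644436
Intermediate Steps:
S(D) = D²*(D + 2*D²) (S(D) = ((D² + D²) + D)*D² = (2*D² + D)*D² = (D + 2*D²)*D² = D²*(D + 2*D²))
(o - 113)*S(-9) = (61 - 113)*((-9)³*(1 + 2*(-9))) = -(-37908)*(1 - 18) = -(-37908)*(-17) = -52*12393 = -644436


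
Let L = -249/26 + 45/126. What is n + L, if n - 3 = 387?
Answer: 34651/91 ≈ 380.78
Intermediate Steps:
n = 390 (n = 3 + 387 = 390)
L = -839/91 (L = -249*1/26 + 45*(1/126) = -249/26 + 5/14 = -839/91 ≈ -9.2198)
n + L = 390 - 839/91 = 34651/91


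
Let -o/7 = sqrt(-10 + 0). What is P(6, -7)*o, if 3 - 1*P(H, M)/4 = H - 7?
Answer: -112*I*sqrt(10) ≈ -354.18*I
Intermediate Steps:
P(H, M) = 40 - 4*H (P(H, M) = 12 - 4*(H - 7) = 12 - 4*(-7 + H) = 12 + (28 - 4*H) = 40 - 4*H)
o = -7*I*sqrt(10) (o = -7*sqrt(-10 + 0) = -7*I*sqrt(10) ≈ -22.136*I)
P(6, -7)*o = (40 - 4*6)*(-7*I*sqrt(10)) = (40 - 24)*(-7*I*sqrt(10)) = 16*(-7*I*sqrt(10)) = -112*I*sqrt(10)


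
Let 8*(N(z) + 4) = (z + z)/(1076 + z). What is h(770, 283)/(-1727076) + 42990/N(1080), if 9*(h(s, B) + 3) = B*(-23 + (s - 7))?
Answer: -720345241857041/64925968068 ≈ -11095.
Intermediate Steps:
N(z) = -4 + z/(4*(1076 + z)) (N(z) = -4 + ((z + z)/(1076 + z))/8 = -4 + ((2*z)/(1076 + z))/8 = -4 + (2*z/(1076 + z))/8 = -4 + z/(4*(1076 + z)))
h(s, B) = -3 + B*(-30 + s)/9 (h(s, B) = -3 + (B*(-23 + (s - 7)))/9 = -3 + (B*(-23 + (-7 + s)))/9 = -3 + (B*(-30 + s))/9 = -3 + B*(-30 + s)/9)
h(770, 283)/(-1727076) + 42990/N(1080) = (-3 - 10/3*283 + (⅑)*283*770)/(-1727076) + 42990/(((-17216 - 15*1080)/(4*(1076 + 1080)))) = (-3 - 2830/3 + 217910/9)*(-1/1727076) + 42990/(((¼)*(-17216 - 16200)/2156)) = (209393/9)*(-1/1727076) + 42990/(((¼)*(1/2156)*(-33416))) = -209393/15543684 + 42990/(-4177/1078) = -209393/15543684 + 42990*(-1078/4177) = -209393/15543684 - 46343220/4177 = -720345241857041/64925968068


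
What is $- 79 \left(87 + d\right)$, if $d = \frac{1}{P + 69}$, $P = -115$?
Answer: $- \frac{316079}{46} \approx -6871.3$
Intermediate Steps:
$d = - \frac{1}{46}$ ($d = \frac{1}{-115 + 69} = \frac{1}{-46} = - \frac{1}{46} \approx -0.021739$)
$- 79 \left(87 + d\right) = - 79 \left(87 - \frac{1}{46}\right) = \left(-79\right) \frac{4001}{46} = - \frac{316079}{46}$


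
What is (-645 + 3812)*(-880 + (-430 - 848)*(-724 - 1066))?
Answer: 7242105580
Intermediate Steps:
(-645 + 3812)*(-880 + (-430 - 848)*(-724 - 1066)) = 3167*(-880 - 1278*(-1790)) = 3167*(-880 + 2287620) = 3167*2286740 = 7242105580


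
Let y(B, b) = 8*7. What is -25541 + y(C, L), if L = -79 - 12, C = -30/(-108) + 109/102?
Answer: -25485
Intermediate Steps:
C = 206/153 (C = -30*(-1/108) + 109*(1/102) = 5/18 + 109/102 = 206/153 ≈ 1.3464)
L = -91
y(B, b) = 56
-25541 + y(C, L) = -25541 + 56 = -25485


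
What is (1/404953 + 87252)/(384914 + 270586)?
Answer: 35332959157/265446691500 ≈ 0.13311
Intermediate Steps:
(1/404953 + 87252)/(384914 + 270586) = (1/404953 + 87252)/655500 = (35332959157/404953)*(1/655500) = 35332959157/265446691500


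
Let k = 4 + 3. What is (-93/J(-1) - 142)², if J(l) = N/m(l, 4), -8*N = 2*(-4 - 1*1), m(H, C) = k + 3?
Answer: 784996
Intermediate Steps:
k = 7
m(H, C) = 10 (m(H, C) = 7 + 3 = 10)
N = 5/4 (N = -(-4 - 1*1)/4 = -(-4 - 1)/4 = -(-5)/4 = -⅛*(-10) = 5/4 ≈ 1.2500)
J(l) = ⅛ (J(l) = (5/4)/10 = (5/4)*(⅒) = ⅛)
(-93/J(-1) - 142)² = (-93/⅛ - 142)² = (-93*8 - 142)² = (-744 - 142)² = (-886)² = 784996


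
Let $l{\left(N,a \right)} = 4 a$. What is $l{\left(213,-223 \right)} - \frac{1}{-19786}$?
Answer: $- \frac{17649111}{19786} \approx -892.0$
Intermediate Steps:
$l{\left(213,-223 \right)} - \frac{1}{-19786} = 4 \left(-223\right) - \frac{1}{-19786} = -892 - - \frac{1}{19786} = -892 + \frac{1}{19786} = - \frac{17649111}{19786}$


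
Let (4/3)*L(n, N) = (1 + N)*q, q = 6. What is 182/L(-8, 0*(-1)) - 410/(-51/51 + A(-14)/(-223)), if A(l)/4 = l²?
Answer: 1189418/9063 ≈ 131.24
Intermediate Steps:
A(l) = 4*l²
L(n, N) = 9/2 + 9*N/2 (L(n, N) = 3*((1 + N)*6)/4 = 3*(6 + 6*N)/4 = 9/2 + 9*N/2)
182/L(-8, 0*(-1)) - 410/(-51/51 + A(-14)/(-223)) = 182/(9/2 + 9*(0*(-1))/2) - 410/(-51/51 + (4*(-14)²)/(-223)) = 182/(9/2 + (9/2)*0) - 410/(-51*1/51 + (4*196)*(-1/223)) = 182/(9/2 + 0) - 410/(-1 + 784*(-1/223)) = 182/(9/2) - 410/(-1 - 784/223) = 182*(2/9) - 410/(-1007/223) = 364/9 - 410*(-223/1007) = 364/9 + 91430/1007 = 1189418/9063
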